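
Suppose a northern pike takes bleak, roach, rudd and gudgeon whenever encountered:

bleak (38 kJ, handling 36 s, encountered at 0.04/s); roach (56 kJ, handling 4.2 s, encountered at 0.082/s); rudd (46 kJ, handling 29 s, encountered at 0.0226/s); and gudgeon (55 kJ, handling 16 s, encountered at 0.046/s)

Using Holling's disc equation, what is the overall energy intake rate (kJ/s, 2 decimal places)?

R = Σλ_iE_i / (1 + Σλ_ih_i)
Numerator: 0.04×38 + 0.082×56 + 0.0226×46 + 0.046×55 = 9.682
Denominator: 1 + 0.04×36 + 0.082×4.2 + 0.0226×29 + 0.046×16 = 4.176
R = 9.682/4.176 = 2.319 kJ/s

2.32 kJ/s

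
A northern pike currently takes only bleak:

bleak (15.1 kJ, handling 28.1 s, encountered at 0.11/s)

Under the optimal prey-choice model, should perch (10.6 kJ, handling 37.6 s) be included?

No

Intake rate on the current diet: R = (0.11×15.1) / (1 + 0.11×28.1) = 1.661/4.091 = 0.406 kJ/s.
perch: E/h = 10.6/37.6 = 0.2819 kJ/s.
Since 0.2819 < R, time spent handling perch is better spent searching.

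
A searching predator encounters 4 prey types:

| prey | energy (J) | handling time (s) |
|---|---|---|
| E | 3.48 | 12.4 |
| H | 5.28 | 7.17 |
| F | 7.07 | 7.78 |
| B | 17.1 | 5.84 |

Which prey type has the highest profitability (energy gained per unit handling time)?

B

In descending order of E/h:
B: 17.1/5.84 = 2.93 J/s
F: 7.07/7.78 = 0.909 J/s
H: 5.28/7.17 = 0.736 J/s
E: 3.48/12.4 = 0.281 J/s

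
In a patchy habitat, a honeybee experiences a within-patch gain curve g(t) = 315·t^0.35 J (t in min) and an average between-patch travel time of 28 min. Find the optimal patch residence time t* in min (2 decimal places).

Optimal t* satisfies g'(t*) = g(t*)/(T + t*).
g'(t) = 0.35·315·t^-0.65. Setting 0.35·315·t^-0.65 = 315·t^0.35/(28+t) gives 0.35(28+t) = t, so 0.65·t = 0.35×28.
t* = 0.35×28/0.65 = 15.08 min.

15.08 min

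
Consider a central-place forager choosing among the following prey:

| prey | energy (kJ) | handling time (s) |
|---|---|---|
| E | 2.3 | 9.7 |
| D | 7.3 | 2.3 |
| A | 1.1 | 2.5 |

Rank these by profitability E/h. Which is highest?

Profitability E/h (kJ/s): E = 2.3/9.7 = 0.237, D = 7.3/2.3 = 3.17, A = 1.1/2.5 = 0.44.
Ranked: D > A > E.

D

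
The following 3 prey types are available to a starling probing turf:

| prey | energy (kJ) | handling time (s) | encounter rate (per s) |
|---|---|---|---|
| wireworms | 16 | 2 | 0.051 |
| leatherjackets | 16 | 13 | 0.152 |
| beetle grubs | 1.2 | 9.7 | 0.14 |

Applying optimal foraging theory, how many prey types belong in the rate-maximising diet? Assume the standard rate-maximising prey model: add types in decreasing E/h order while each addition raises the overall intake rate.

E/h in descending order: wireworms 8, leatherjackets 1.23, beetle grubs 0.124 kJ/s. The optimal diet is the largest prefix of this list for which every included type satisfies E_i/h_i > R on the types above it.
Rate on top 1: 0.7405. leatherjackets: 1.23 > 0.7405 → include.
Rate on top 2: 1.055. beetle grubs: 0.124 < 1.055 → exclude; stop.
Optimal diet: wireworms, leatherjackets — 2 of 3 types.

2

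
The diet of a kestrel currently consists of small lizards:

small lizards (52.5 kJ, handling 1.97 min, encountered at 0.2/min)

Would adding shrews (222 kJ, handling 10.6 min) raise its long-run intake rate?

Current rate: (0.2×52.5)/(1 + 0.2×1.97) = 7.532 kJ/min.
Profitability of shrews: 222/10.6 = 20.94 kJ/min.
Since 20.94 > R, including shrews increases the long-run rate.

Yes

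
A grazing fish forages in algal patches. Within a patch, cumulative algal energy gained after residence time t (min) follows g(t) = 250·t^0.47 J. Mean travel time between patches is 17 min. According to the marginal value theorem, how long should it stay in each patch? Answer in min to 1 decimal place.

15.1 min

Maximise g(t)/(T+t): set derivative to zero → g'(t)(T+t) = g(t).
g'(t) = 0.47·250·t^-0.53. Setting 0.47·250·t^-0.53 = 250·t^0.47/(17+t) gives 0.47(17+t) = t, so 0.53·t = 0.47×17.
t* = 0.47×17/0.53 = 15.08 min.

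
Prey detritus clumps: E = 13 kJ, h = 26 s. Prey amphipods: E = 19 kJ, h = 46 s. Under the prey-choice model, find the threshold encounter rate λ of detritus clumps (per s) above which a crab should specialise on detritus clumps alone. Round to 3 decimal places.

At the threshold, the rate on detritus clumps alone equals the profitability of amphipods: λ·13/(1 + λ·26) = 19/46 = 0.413.
Rearranging, λ(13 − 0.413×26) = 0.413, so λ = 0.413/2.261 = 0.1827 per s.

0.183 per s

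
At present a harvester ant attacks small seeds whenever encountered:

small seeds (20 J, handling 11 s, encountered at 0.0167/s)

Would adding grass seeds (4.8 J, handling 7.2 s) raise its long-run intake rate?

Current rate: (0.0167×20)/(1 + 0.0167×11) = 0.2822 J/s.
Profitability of grass seeds: 4.8/7.2 = 0.6667 J/s.
0.6667 > 0.2822, so adding grass seeds raises the average — include it.

Yes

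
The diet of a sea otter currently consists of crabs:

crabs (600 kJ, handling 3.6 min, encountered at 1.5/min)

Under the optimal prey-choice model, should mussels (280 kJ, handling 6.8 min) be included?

On crabs alone, R = ΣλE/(1+Σλh) = 900/6.4 = 140.6 kJ/min.
mussels: E/h = 280/6.8 = 41.18 kJ/min.
Since 41.18 < R, time spent handling mussels is better spent searching.

No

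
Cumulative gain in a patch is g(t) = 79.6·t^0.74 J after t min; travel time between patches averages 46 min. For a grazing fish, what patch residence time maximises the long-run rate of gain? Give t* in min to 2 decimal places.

By the marginal value theorem, leave when the instantaneous gain rate g'(t) equals the habitat-wide average g(t)/(T + t).
g'(t) = 0.74·79.6·t^-0.26. Setting 0.74·79.6·t^-0.26 = 79.6·t^0.74/(46+t) gives 0.74(46+t) = t, so 0.26·t = 0.74×46.
t* = 0.74×46/0.26 = 130.9 min.

130.92 min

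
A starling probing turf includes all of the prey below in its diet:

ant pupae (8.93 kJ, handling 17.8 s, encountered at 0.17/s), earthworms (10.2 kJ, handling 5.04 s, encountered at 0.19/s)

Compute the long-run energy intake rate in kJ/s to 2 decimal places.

0.69 kJ/s

R = (0.17×8.93 + 0.19×10.2) / (1 + 0.17×17.8 + 0.19×5.04) = 3.456/4.984 = 0.6935 kJ/s.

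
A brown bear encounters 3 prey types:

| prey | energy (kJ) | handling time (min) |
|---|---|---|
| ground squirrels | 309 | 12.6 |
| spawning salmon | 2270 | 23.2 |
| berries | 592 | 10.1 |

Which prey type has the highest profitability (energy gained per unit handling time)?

spawning salmon

Profitability E/h (kJ/min): ground squirrels = 309/12.6 = 24.5, spawning salmon = 2270/23.2 = 97.8, berries = 592/10.1 = 58.6.
Ranked: spawning salmon > berries > ground squirrels.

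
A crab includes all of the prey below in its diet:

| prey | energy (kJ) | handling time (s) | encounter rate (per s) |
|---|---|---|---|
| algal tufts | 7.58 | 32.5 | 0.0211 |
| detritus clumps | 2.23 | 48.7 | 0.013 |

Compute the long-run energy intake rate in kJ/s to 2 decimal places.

R = (0.0211×7.58 + 0.013×2.23) / (1 + 0.0211×32.5 + 0.013×48.7) = 0.1889/2.319 = 0.08147 kJ/s.

0.08 kJ/s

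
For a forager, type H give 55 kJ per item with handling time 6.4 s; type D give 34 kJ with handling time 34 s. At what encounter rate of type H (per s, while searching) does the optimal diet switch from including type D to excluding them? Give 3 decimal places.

0.021 per s

The zero-one rule: include type D iff E₂/h₂ > λE₁/(1+λh₁). Equality gives the switch point.
λE₁h₂ = E₂ + λE₂h₁ ⇒ λ = E₂/(E₁h₂ − E₂h₁) = 34/(1870 − 217.6) = 0.02058 per s.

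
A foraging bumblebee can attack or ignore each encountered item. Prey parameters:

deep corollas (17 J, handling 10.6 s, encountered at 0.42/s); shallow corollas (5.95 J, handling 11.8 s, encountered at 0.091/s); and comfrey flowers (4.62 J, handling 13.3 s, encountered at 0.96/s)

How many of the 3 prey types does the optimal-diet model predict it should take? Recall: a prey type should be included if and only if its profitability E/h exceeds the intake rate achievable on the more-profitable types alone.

1

Rank by E/h (J/s): deep corollas 1.6, shallow corollas 0.504, comfrey flowers 0.347. Include each in turn until the next type's E/h falls below the running intake rate.
Rate on top 1: 1.31. shallow corollas: 0.504 < 1.31 → exclude; stop.
Optimal diet: deep corollas — 1 of 3 types.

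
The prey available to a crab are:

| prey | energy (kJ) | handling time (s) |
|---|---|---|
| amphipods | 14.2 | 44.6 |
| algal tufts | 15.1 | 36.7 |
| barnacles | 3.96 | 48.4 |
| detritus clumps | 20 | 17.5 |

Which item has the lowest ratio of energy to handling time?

barnacles

In descending order of E/h:
detritus clumps: 20/17.5 = 1.14 kJ/s
algal tufts: 15.1/36.7 = 0.411 kJ/s
amphipods: 14.2/44.6 = 0.318 kJ/s
barnacles: 3.96/48.4 = 0.0818 kJ/s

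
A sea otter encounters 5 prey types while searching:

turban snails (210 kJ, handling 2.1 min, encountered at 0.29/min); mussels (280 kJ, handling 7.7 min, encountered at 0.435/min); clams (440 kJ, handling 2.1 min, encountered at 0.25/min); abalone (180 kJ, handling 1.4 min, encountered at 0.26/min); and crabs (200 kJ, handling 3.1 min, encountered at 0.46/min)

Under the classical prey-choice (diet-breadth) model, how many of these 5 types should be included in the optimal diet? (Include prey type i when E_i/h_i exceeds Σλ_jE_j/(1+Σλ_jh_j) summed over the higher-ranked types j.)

E/h in descending order: clams 210, abalone 129, turban snails 100, crabs 64.5, mussels 36.4 kJ/min. The optimal diet is the largest prefix of this list for which every included type satisfies E_i/h_i > R on the types above it.
Rate on top 1: 72.13. abalone: 129 > 72.13 → include.
Rate on top 2: 83.01. turban snails: 100 > 83.01 → include.
Rate on top 3: 87.15. crabs: 64.5 < 87.15 → exclude; stop.
Optimal diet: clams, abalone, turban snails — 3 of 5 types.

3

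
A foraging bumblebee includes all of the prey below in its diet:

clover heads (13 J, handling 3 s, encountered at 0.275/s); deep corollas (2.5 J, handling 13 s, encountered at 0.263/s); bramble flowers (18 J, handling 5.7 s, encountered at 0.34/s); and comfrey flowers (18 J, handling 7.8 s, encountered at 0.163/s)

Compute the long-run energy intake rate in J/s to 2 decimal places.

1.57 J/s

R = (0.275×13 + 0.263×2.5 + 0.34×18 + 0.163×18) / (1 + 0.275×3 + 0.263×13 + 0.34×5.7 + 0.163×7.8) = 13.29/8.453 = 1.572 J/s.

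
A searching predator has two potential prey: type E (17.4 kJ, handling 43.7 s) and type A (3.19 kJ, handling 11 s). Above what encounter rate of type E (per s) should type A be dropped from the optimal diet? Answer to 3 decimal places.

0.061 per s

At the threshold, the rate on type E alone equals the profitability of type A: λ·17.4/(1 + λ·43.7) = 3.19/11 = 0.29.
Rearranging, λ(17.4 − 0.29×43.7) = 0.29, so λ = 0.29/4.727 = 0.06135 per s.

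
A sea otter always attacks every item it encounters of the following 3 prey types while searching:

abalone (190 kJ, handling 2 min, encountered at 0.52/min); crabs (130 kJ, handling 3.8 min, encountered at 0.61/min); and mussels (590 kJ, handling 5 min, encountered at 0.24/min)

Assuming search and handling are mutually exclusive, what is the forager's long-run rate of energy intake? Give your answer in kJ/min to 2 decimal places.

57.52 kJ/min

Energy encountered per unit search time: 0.52×190 + 0.61×130 + 0.24×590 = 319.7 kJ/min.
Handling time per unit search time: 0.52×2 + 0.61×3.8 + 0.24×5 = 4.558.
Rate = 319.7/(1 + 4.558) = 57.52 kJ/min.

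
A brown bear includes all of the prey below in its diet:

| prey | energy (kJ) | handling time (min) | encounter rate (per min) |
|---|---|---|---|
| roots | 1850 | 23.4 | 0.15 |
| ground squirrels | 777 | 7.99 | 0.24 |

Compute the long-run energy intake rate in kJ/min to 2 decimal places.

R = (0.15×1850 + 0.24×777) / (1 + 0.15×23.4 + 0.24×7.99) = 464/6.428 = 72.19 kJ/min.

72.19 kJ/min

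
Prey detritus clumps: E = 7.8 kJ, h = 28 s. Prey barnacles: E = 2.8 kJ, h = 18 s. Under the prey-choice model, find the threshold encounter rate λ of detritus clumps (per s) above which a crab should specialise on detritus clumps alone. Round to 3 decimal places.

The zero-one rule: include barnacles iff E₂/h₂ > λE₁/(1+λh₁). Equality gives the switch point.
λE₁h₂ = E₂ + λE₂h₁ ⇒ λ = E₂/(E₁h₂ − E₂h₁) = 2.8/(140.4 − 78.4) = 0.04516 per s.

0.045 per s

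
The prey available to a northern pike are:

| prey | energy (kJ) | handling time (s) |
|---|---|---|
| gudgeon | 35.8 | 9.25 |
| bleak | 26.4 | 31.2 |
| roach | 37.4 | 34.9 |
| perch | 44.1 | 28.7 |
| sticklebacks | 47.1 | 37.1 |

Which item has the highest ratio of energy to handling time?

gudgeon

Profitability E/h (kJ/s): gudgeon = 35.8/9.25 = 3.87, bleak = 26.4/31.2 = 0.846, roach = 37.4/34.9 = 1.07, perch = 44.1/28.7 = 1.54, sticklebacks = 47.1/37.1 = 1.27.
Ranked: gudgeon > perch > sticklebacks > roach > bleak.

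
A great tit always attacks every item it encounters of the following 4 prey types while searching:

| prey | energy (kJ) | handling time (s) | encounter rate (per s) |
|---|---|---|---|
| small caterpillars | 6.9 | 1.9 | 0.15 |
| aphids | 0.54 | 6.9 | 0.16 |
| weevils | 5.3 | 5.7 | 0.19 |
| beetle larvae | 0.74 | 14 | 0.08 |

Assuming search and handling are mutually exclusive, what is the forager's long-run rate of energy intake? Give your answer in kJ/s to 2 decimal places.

0.48 kJ/s

Energy encountered per unit search time: 0.15×6.9 + 0.16×0.54 + 0.19×5.3 + 0.08×0.74 = 2.188 kJ/s.
Handling time per unit search time: 0.15×1.9 + 0.16×6.9 + 0.19×5.7 + 0.08×14 = 3.592.
Rate = 2.188/(1 + 3.592) = 0.4764 kJ/s.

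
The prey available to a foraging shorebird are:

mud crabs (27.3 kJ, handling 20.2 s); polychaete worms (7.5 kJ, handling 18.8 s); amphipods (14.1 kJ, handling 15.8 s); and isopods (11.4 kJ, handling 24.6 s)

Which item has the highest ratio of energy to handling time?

mud crabs

In descending order of E/h:
mud crabs: 27.3/20.2 = 1.35 kJ/s
amphipods: 14.1/15.8 = 0.892 kJ/s
isopods: 11.4/24.6 = 0.463 kJ/s
polychaete worms: 7.5/18.8 = 0.399 kJ/s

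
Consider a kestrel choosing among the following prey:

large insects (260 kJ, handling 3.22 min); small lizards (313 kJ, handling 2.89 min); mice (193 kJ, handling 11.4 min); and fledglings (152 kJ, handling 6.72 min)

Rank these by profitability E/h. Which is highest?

small lizards

Profitability E/h (kJ/min): large insects = 260/3.22 = 80.7, small lizards = 313/2.89 = 108, mice = 193/11.4 = 16.9, fledglings = 152/6.72 = 22.6.
Ranked: small lizards > large insects > fledglings > mice.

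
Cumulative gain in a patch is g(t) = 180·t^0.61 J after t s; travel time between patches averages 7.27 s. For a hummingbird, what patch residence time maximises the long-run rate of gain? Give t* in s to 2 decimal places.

11.37 s

Optimal t* satisfies g'(t*) = g(t*)/(T + t*).
g'(t) = 0.61·180·t^-0.39. Setting 0.61·180·t^-0.39 = 180·t^0.61/(7.27+t) gives 0.61(7.27+t) = t, so 0.39·t = 0.61×7.27.
t* = 0.61×7.27/0.39 = 11.37 s.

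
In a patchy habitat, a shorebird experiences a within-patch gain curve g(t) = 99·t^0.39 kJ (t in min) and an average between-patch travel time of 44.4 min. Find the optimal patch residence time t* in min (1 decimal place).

Maximise g(t)/(T+t): set derivative to zero → g'(t)(T+t) = g(t).
g'(t) = 0.39·99·t^-0.61. Setting 0.39·99·t^-0.61 = 99·t^0.39/(44.4+t) gives 0.39(44.4+t) = t, so 0.61·t = 0.39×44.4.
t* = 0.39×44.4/0.61 = 28.39 min.

28.4 min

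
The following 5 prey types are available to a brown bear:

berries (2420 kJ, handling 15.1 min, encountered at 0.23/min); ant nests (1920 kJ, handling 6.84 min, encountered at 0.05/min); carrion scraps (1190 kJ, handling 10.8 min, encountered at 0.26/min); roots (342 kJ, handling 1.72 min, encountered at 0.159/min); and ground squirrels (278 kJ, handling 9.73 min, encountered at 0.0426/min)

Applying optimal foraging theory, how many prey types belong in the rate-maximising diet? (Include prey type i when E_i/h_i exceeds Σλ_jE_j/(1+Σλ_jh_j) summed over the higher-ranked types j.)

3

Profitabilities (E/h, kJ/min): ant nests 281, roots 199, berries 160, carrion scraps 110, ground squirrels 28.6. Add prey in this order while the next type's profitability exceeds the intake rate on those already taken.
Rate on top 1: 71.54. roots: 199 > 71.54 → include.
Rate on top 2: 93.09. berries: 160 > 93.09 → include.
Rate on top 3: 138.9. carrion scraps: 110 < 138.9 → exclude; stop.
Optimal diet: ant nests, roots, berries — 3 of 5 types.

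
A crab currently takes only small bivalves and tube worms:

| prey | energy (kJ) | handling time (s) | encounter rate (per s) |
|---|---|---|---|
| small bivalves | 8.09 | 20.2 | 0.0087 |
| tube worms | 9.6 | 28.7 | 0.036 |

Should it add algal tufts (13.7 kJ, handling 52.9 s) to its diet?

Yes

Intake rate on the current diet: R = (0.0087×8.09 + 0.036×9.6) / (1 + 0.0087×20.2 + 0.036×28.7) = 0.416/2.209 = 0.1883 kJ/s.
Profitability of algal tufts: 13.7/52.9 = 0.259 kJ/s.
Since 0.259 > R, including algal tufts increases the long-run rate.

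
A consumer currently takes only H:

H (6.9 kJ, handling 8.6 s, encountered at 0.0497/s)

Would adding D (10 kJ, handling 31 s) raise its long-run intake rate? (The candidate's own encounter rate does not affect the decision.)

Yes

Current rate: (0.0497×6.9)/(1 + 0.0497×8.6) = 0.2402 kJ/s.
D: E/h = 10/31 = 0.3226 kJ/s.
Since 0.3226 > R, including D increases the long-run rate.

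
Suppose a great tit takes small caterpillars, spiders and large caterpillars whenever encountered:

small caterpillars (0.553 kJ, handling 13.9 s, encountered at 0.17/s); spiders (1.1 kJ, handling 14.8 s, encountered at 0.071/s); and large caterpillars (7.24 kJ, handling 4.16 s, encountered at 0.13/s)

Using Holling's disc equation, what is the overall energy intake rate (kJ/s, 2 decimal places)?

Energy encountered per unit search time: 0.17×0.553 + 0.071×1.1 + 0.13×7.24 = 1.113 kJ/s.
Handling time per unit search time: 0.17×13.9 + 0.071×14.8 + 0.13×4.16 = 3.955.
Rate = 1.113/(1 + 3.955) = 0.2247 kJ/s.

0.22 kJ/s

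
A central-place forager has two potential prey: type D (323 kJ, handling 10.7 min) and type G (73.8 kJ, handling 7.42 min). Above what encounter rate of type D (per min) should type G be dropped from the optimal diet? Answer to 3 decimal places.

Drop type G once their profitability E₂/h₂ falls below the rate achievable on type D alone: E₂/h₂ = λE₁/(1 + λh₁).
Solve for λ: λE₁h₂ = E₂(1 + λh₁) → λ(E₁h₂ − E₂h₁) = E₂ → λ = E₂/(E₁h₂ − E₂h₁).
λ = 73.8/(323×7.42 − 73.8×10.7) = 73.8/1607 = 0.04592 per min.

0.046 per min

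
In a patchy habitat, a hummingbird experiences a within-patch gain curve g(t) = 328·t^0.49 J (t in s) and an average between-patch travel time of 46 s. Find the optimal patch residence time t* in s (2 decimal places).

Optimal t* satisfies g'(t*) = g(t*)/(T + t*).
g'(t) = 0.49·328·t^-0.51. Setting 0.49·328·t^-0.51 = 328·t^0.49/(46+t) gives 0.49(46+t) = t, so 0.51·t = 0.49×46.
t* = 0.49×46/0.51 = 44.2 s.

44.20 s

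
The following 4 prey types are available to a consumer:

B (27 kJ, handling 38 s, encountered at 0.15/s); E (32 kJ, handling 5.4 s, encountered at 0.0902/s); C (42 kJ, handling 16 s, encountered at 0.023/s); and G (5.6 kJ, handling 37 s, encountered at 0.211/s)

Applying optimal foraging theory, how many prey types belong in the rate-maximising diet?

Profitabilities (E/h, kJ/s): E 5.93, C 2.62, B 0.711, G 0.151. Add prey in this order while the next type's profitability exceeds the intake rate on those already taken.
Rate on top 1: 1.941. C: 2.62 > 1.941 → include.
Rate on top 2: 2.077. B: 0.711 < 2.077 → exclude; stop.
Optimal diet: E, C — 2 of 4 types.

2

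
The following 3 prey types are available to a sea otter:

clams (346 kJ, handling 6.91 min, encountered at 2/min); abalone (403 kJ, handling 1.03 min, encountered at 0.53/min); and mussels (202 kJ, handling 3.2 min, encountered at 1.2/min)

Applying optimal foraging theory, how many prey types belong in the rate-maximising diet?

1

Rank by E/h (kJ/min): abalone 391, mussels 63.1, clams 50.1. Include each in turn until the next type's E/h falls below the running intake rate.
Rate on top 1: 138.2. mussels: 63.1 < 138.2 → exclude; stop.
Optimal diet: abalone — 1 of 3 types.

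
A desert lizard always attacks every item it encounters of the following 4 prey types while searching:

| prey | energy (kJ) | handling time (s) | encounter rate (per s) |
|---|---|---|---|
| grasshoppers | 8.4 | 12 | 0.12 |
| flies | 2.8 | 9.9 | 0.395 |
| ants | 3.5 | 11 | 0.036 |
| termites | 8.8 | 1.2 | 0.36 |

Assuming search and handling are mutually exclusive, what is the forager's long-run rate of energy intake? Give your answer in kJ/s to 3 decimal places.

R = (0.12×8.4 + 0.395×2.8 + 0.036×3.5 + 0.36×8.8) / (1 + 0.12×12 + 0.395×9.9 + 0.036×11 + 0.36×1.2) = 5.408/7.179 = 0.7534 kJ/s.

0.753 kJ/s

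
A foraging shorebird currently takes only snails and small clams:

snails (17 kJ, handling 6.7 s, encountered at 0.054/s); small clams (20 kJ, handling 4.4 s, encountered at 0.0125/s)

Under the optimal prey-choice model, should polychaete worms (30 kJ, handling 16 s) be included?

Intake rate on the current diet: R = (0.054×17 + 0.0125×20) / (1 + 0.054×6.7 + 0.0125×4.4) = 1.168/1.417 = 0.8244 kJ/s.
Profitability of polychaete worms: 30/16 = 1.875 kJ/s.
Since 1.875 > R, including polychaete worms increases the long-run rate.

Yes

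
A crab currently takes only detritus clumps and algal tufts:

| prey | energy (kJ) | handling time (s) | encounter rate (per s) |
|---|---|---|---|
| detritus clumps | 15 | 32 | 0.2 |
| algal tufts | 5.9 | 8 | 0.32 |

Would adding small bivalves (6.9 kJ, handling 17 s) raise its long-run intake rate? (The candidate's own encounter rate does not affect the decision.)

On detritus clumps and algal tufts alone, R = ΣλE/(1+Σλh) = 4.888/9.96 = 0.4908 kJ/s.
Profitability of small bivalves: 6.9/17 = 0.4059 kJ/s.
0.4059 < 0.4908, so adding small bivalves would lower the average — exclude it.

No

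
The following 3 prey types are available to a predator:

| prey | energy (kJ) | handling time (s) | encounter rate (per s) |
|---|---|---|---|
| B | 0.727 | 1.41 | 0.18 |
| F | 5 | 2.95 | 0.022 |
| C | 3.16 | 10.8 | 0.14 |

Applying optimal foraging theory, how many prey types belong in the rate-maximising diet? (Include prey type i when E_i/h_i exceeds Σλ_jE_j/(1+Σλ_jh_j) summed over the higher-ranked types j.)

3

Profitabilities (E/h, kJ/s): F 1.69, B 0.516, C 0.293. Add prey in this order while the next type's profitability exceeds the intake rate on those already taken.
Rate on top 1: 0.1033. B: 0.516 > 0.1033 → include.
Rate on top 2: 0.1826. C: 0.293 > 0.1826 → include.
Optimal diet: F, B, C — 3 of 3 types.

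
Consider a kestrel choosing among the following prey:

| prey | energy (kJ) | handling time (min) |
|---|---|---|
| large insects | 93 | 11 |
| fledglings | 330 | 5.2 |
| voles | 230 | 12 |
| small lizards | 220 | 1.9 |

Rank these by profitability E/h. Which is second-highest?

Profitability E/h (kJ/min): large insects = 93/11 = 8.45, fledglings = 330/5.2 = 63.5, voles = 230/12 = 19.2, small lizards = 220/1.9 = 116.
Ranked: small lizards > fledglings > voles > large insects.

fledglings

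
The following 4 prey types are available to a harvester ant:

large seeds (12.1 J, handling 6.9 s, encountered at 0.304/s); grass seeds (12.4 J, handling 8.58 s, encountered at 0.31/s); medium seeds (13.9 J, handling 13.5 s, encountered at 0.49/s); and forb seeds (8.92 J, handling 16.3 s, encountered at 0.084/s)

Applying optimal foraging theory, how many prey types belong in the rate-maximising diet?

Rank by E/h (J/s): large seeds 1.75, grass seeds 1.45, medium seeds 1.03, forb seeds 0.547. Include each in turn until the next type's E/h falls below the running intake rate.
Rate on top 1: 1.188. grass seeds: 1.45 > 1.188 → include.
Rate on top 2: 1.307. medium seeds: 1.03 < 1.307 → exclude; stop.
Optimal diet: large seeds, grass seeds — 2 of 4 types.

2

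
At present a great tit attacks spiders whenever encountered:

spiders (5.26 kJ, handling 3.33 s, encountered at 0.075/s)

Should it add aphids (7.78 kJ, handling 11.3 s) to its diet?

Intake rate on the current diet: R = (0.075×5.26) / (1 + 0.075×3.33) = 0.3945/1.25 = 0.3157 kJ/s.
aphids: E/h = 7.78/11.3 = 0.6885 kJ/s.
Since 0.6885 > R, including aphids increases the long-run rate.

Yes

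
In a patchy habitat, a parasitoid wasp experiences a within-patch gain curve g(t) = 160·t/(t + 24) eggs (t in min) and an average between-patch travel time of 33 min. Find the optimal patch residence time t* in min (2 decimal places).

Maximise g(t)/(T+t): set derivative to zero → g'(t)(T+t) = g(t).
g'(t) = 160·24/(t + 24)². Setting 160·24/(t+24)² = 160t/[(t+24)(33+t)] gives 24(33+t) = t(t+24), so t² = 24×33 = 792.
t* = √792 = 28.14 min.

28.14 min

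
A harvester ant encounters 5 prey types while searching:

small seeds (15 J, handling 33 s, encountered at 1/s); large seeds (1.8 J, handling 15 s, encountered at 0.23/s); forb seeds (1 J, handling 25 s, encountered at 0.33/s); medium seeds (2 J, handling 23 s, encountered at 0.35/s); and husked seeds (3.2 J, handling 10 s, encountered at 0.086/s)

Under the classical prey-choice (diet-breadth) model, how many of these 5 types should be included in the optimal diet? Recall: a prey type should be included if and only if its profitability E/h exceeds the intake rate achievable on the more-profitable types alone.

E/h in descending order: small seeds 0.455, husked seeds 0.32, large seeds 0.12, medium seeds 0.087, forb seeds 0.04 J/s. The optimal diet is the largest prefix of this list for which every included type satisfies E_i/h_i > R on the types above it.
Rate on top 1: 0.4412. husked seeds: 0.32 < 0.4412 → exclude; stop.
Optimal diet: small seeds — 1 of 5 types.

1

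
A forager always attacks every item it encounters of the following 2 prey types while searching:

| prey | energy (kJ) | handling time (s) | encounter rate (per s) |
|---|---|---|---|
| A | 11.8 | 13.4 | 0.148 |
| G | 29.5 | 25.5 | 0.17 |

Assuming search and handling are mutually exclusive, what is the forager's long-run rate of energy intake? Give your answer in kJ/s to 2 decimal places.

0.92 kJ/s

R = (0.148×11.8 + 0.17×29.5) / (1 + 0.148×13.4 + 0.17×25.5) = 6.761/7.318 = 0.9239 kJ/s.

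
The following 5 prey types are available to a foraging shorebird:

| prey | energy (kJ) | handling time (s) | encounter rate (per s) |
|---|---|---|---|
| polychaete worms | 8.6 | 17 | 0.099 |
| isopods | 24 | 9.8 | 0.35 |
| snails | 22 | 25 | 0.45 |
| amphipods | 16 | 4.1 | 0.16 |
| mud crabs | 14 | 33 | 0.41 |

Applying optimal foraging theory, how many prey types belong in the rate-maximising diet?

2

Profitabilities (E/h, kJ/s): amphipods 3.9, isopods 2.45, snails 0.88, polychaete worms 0.506, mud crabs 0.424. Add prey in this order while the next type's profitability exceeds the intake rate on those already taken.
Rate on top 1: 1.546. isopods: 2.45 > 1.546 → include.
Rate on top 2: 2.155. snails: 0.88 < 2.155 → exclude; stop.
Optimal diet: amphipods, isopods — 2 of 5 types.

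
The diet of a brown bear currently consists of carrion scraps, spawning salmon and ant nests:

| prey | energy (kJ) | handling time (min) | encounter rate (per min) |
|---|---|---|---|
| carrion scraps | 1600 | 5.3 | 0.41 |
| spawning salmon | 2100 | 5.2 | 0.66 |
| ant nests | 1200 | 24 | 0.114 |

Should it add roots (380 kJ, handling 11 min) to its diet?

Current rate: (0.41×1600 + 0.66×2100 + 0.114×1200)/(1 + 0.41×5.3 + 0.66×5.2 + 0.114×24) = 233.3 kJ/min.
roots: E/h = 380/11 = 34.55 kJ/min.
34.55 < 233.3, so adding roots would lower the average — exclude it.

No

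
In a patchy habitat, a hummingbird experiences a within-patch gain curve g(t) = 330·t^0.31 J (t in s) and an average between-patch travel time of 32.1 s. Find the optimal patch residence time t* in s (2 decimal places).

14.42 s

By the marginal value theorem, leave when the instantaneous gain rate g'(t) equals the habitat-wide average g(t)/(T + t).
g'(t) = 0.31·330·t^-0.69. Setting 0.31·330·t^-0.69 = 330·t^0.31/(32.1+t) gives 0.31(32.1+t) = t, so 0.69·t = 0.31×32.1.
t* = 0.31×32.1/0.69 = 14.42 s.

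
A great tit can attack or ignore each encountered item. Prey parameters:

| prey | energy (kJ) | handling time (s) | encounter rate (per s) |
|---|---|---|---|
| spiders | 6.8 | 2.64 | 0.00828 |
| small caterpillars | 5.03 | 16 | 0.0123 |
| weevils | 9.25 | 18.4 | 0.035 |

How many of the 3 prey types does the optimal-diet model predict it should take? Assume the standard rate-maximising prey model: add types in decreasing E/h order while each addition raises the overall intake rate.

Profitabilities (E/h, kJ/s): spiders 2.58, weevils 0.503, small caterpillars 0.314. Add prey in this order while the next type's profitability exceeds the intake rate on those already taken.
Rate on top 1: 0.0551. weevils: 0.503 > 0.0551 → include.
Rate on top 2: 0.2281. small caterpillars: 0.314 > 0.2281 → include.
Optimal diet: spiders, weevils, small caterpillars — 3 of 3 types.

3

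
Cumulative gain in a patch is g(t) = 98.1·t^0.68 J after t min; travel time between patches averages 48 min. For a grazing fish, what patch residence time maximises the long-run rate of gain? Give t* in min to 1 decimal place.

Maximise g(t)/(T+t): set derivative to zero → g'(t)(T+t) = g(t).
g'(t) = 0.68·98.1·t^-0.32. Setting 0.68·98.1·t^-0.32 = 98.1·t^0.68/(48+t) gives 0.68(48+t) = t, so 0.32·t = 0.68×48.
t* = 0.68×48/0.32 = 102 min.

102.0 min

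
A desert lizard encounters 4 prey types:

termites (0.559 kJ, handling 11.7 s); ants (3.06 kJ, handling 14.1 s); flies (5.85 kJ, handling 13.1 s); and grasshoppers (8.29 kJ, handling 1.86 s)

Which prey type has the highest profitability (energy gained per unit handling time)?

In descending order of E/h:
grasshoppers: 8.29/1.86 = 4.46 kJ/s
flies: 5.85/13.1 = 0.447 kJ/s
ants: 3.06/14.1 = 0.217 kJ/s
termites: 0.559/11.7 = 0.0478 kJ/s

grasshoppers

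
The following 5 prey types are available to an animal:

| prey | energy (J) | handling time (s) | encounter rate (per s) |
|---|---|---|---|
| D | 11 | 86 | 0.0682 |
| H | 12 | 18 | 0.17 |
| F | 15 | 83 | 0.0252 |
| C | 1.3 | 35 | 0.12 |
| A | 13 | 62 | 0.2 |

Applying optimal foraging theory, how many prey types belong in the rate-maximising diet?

1

Profitabilities (E/h, J/s): H 0.667, A 0.21, F 0.181, D 0.128, C 0.0371. Add prey in this order while the next type's profitability exceeds the intake rate on those already taken.
Rate on top 1: 0.5025. A: 0.21 < 0.5025 → exclude; stop.
Optimal diet: H — 1 of 5 types.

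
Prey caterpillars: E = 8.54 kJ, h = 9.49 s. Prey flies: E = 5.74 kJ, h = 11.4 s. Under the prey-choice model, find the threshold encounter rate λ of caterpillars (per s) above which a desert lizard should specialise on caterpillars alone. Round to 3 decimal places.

0.134 per s

The zero-one rule: include flies iff E₂/h₂ > λE₁/(1+λh₁). Equality gives the switch point.
λE₁h₂ = E₂ + λE₂h₁ ⇒ λ = E₂/(E₁h₂ − E₂h₁) = 5.74/(97.36 − 54.47) = 0.1339 per s.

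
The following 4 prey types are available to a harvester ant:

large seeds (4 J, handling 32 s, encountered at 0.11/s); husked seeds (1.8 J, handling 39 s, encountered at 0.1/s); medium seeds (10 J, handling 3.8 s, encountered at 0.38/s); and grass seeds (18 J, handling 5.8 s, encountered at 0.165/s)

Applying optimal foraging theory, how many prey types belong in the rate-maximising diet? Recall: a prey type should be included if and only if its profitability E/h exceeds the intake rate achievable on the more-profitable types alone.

2

E/h in descending order: grass seeds 3.1, medium seeds 2.63, large seeds 0.125, husked seeds 0.0462 J/s. The optimal diet is the largest prefix of this list for which every included type satisfies E_i/h_i > R on the types above it.
Rate on top 1: 1.518. medium seeds: 2.63 > 1.518 → include.
Rate on top 2: 1.991. large seeds: 0.125 < 1.991 → exclude; stop.
Optimal diet: grass seeds, medium seeds — 2 of 4 types.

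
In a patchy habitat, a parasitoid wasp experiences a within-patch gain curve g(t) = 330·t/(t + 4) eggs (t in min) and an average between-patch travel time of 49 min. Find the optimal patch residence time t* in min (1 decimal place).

By the marginal value theorem, leave when the instantaneous gain rate g'(t) equals the habitat-wide average g(t)/(T + t).
g'(t) = 330·4/(t + 4)². Setting 330·4/(t+4)² = 330t/[(t+4)(49+t)] gives 4(49+t) = t(t+4), so t² = 4×49 = 196.
t* = √196 = 14 min.

14.0 min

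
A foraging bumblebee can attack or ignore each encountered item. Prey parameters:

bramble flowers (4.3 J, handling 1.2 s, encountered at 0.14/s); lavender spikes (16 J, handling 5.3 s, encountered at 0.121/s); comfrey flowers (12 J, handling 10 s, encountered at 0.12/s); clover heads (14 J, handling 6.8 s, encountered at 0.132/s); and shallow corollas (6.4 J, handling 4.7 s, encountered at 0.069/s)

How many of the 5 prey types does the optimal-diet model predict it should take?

E/h in descending order: bramble flowers 3.58, lavender spikes 3.02, clover heads 2.06, shallow corollas 1.36, comfrey flowers 1.2 J/s. The optimal diet is the largest prefix of this list for which every included type satisfies E_i/h_i > R on the types above it.
Rate on top 1: 0.5154. lavender spikes: 3.02 > 0.5154 → include.
Rate on top 2: 1.403. clover heads: 2.06 > 1.403 → include.
Rate on top 3: 1.62. shallow corollas: 1.36 < 1.62 → exclude; stop.
Optimal diet: bramble flowers, lavender spikes, clover heads — 3 of 5 types.

3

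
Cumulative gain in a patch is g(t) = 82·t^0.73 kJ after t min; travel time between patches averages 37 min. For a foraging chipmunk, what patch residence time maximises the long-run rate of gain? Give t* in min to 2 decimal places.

By the marginal value theorem, leave when the instantaneous gain rate g'(t) equals the habitat-wide average g(t)/(T + t).
g'(t) = 0.73·82·t^-0.27. Setting 0.73·82·t^-0.27 = 82·t^0.73/(37+t) gives 0.73(37+t) = t, so 0.27·t = 0.73×37.
t* = 0.73×37/0.27 = 100 min.

100.04 min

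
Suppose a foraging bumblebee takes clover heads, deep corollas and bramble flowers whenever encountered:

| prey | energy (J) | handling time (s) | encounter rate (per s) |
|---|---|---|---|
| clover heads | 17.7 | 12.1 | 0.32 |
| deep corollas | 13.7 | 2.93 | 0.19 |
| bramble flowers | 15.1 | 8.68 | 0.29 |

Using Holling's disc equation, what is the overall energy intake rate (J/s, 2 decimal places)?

1.59 J/s

R = (0.32×17.7 + 0.19×13.7 + 0.29×15.1) / (1 + 0.32×12.1 + 0.19×2.93 + 0.29×8.68) = 12.65/7.946 = 1.592 J/s.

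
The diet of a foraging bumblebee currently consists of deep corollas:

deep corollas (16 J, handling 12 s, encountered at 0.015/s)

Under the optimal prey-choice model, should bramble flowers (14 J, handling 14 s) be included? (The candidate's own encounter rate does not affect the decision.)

Yes

Current rate: (0.015×16)/(1 + 0.015×12) = 0.2034 J/s.
bramble flowers: E/h = 14/14 = 1 J/s.
Since 1 > R, including bramble flowers increases the long-run rate.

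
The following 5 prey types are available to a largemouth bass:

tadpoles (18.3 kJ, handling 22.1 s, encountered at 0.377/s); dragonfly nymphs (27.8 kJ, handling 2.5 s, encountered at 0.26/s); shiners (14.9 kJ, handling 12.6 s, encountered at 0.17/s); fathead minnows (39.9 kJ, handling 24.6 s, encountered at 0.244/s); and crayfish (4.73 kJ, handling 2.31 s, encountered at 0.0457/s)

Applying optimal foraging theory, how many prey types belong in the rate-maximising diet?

1

Profitabilities (E/h, kJ/s): dragonfly nymphs 11.1, crayfish 2.05, fathead minnows 1.62, shiners 1.18, tadpoles 0.828. Add prey in this order while the next type's profitability exceeds the intake rate on those already taken.
Rate on top 1: 4.381. crayfish: 2.05 < 4.381 → exclude; stop.
Optimal diet: dragonfly nymphs — 1 of 5 types.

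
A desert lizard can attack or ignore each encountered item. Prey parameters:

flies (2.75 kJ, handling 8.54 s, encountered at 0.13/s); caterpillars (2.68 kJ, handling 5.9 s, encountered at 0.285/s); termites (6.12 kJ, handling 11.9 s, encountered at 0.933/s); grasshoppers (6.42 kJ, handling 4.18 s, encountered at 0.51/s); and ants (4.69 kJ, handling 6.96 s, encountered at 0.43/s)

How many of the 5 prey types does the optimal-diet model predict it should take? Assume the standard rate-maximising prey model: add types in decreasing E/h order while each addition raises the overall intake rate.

Rank by E/h (kJ/s): grasshoppers 1.54, ants 0.674, termites 0.514, caterpillars 0.454, flies 0.322. Include each in turn until the next type's E/h falls below the running intake rate.
Rate on top 1: 1.045. ants: 0.674 < 1.045 → exclude; stop.
Optimal diet: grasshoppers — 1 of 5 types.

1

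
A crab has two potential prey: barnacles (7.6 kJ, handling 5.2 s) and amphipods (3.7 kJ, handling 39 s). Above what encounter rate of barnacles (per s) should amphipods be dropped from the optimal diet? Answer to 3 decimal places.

Drop amphipods once their profitability E₂/h₂ falls below the rate achievable on barnacles alone: E₂/h₂ = λE₁/(1 + λh₁).
Solve for λ: λE₁h₂ = E₂(1 + λh₁) → λ(E₁h₂ − E₂h₁) = E₂ → λ = E₂/(E₁h₂ − E₂h₁).
λ = 3.7/(7.6×39 − 3.7×5.2) = 3.7/277.2 = 0.01335 per s.

0.013 per s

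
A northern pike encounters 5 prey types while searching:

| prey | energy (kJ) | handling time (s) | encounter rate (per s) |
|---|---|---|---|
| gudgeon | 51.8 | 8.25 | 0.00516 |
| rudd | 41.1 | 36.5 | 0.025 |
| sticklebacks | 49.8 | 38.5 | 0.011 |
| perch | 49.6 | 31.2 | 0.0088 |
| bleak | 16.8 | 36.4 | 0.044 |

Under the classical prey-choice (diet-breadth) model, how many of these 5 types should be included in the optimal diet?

4

Profitabilities (E/h, kJ/s): gudgeon 6.28, perch 1.59, sticklebacks 1.29, rudd 1.13, bleak 0.462. Add prey in this order while the next type's profitability exceeds the intake rate on those already taken.
Rate on top 1: 0.2564. perch: 1.59 > 0.2564 → include.
Rate on top 2: 0.5343. sticklebacks: 1.29 > 0.5343 → include.
Rate on top 3: 0.719. rudd: 1.13 > 0.719 → include.
Rate on top 4: 0.859. bleak: 0.462 < 0.859 → exclude; stop.
Optimal diet: gudgeon, perch, sticklebacks, rudd — 4 of 5 types.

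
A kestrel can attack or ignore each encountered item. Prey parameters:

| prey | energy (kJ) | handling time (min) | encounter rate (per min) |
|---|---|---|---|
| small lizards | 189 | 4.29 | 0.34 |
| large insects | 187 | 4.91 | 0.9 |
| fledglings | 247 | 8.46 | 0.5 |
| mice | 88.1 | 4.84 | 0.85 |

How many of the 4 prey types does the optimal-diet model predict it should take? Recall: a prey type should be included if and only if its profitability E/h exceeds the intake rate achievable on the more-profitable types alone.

2

Profitabilities (E/h, kJ/min): small lizards 44.1, large insects 38.1, fledglings 29.2, mice 18.2. Add prey in this order while the next type's profitability exceeds the intake rate on those already taken.
Rate on top 1: 26.14. large insects: 38.1 > 26.14 → include.
Rate on top 2: 33.81. fledglings: 29.2 < 33.81 → exclude; stop.
Optimal diet: small lizards, large insects — 2 of 4 types.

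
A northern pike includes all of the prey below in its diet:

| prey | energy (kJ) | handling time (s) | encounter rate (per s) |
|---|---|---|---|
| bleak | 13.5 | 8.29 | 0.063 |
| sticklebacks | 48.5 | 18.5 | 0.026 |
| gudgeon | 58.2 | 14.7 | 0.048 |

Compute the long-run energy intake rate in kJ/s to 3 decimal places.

1.811 kJ/s

R = (0.063×13.5 + 0.026×48.5 + 0.048×58.2) / (1 + 0.063×8.29 + 0.026×18.5 + 0.048×14.7) = 4.905/2.709 = 1.811 kJ/s.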